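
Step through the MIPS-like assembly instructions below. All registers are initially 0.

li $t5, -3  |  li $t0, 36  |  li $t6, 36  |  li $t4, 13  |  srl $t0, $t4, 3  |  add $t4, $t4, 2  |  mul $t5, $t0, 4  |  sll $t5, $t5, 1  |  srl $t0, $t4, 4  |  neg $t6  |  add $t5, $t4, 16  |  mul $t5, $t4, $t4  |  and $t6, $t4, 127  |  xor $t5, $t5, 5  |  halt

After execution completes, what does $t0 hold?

0

after li $t5, -3: $t5=-3
after li $t0, 36: $t0=36
after li $t6, 36: $t6=36
after li $t4, 13: $t4=13
after srl $t0, $t4, 3: $t0=13>>3=1
after add $t4, $t4, 2: $t4=13+2=15
after mul $t5, $t0, 4: $t5=1*4=4
after sll $t5, $t5, 1: $t5=4<<1=8
after srl $t0, $t4, 4: $t0=15>>4=0
after neg $t6: $t6=-(36)=-36
after add $t5, $t4, 16: $t5=15+16=31
after mul $t5, $t4, $t4: $t5=15*15=225
after and $t6, $t4, 127: $t6=15&127=15
after xor $t5, $t5, 5: $t5=225^5=228
halt.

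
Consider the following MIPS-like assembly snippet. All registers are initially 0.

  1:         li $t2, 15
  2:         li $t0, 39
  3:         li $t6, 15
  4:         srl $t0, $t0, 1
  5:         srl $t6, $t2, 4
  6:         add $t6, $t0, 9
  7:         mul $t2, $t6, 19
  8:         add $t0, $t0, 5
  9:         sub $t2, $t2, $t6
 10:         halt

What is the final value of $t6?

28

li $t2, 15 → $t2=15
li $t0, 39 → $t0=39
li $t6, 15 → $t6=15
srl $t0, $t0, 1 → $t0=39>>1=19
srl $t6, $t2, 4 → $t6=15>>4=0
add $t6, $t0, 9 → $t6=19+9=28
mul $t2, $t6, 19 → $t2=28*19=532
add $t0, $t0, 5 → $t0=19+5=24
sub $t2, $t2, $t6 → $t2=532-28=504
halt.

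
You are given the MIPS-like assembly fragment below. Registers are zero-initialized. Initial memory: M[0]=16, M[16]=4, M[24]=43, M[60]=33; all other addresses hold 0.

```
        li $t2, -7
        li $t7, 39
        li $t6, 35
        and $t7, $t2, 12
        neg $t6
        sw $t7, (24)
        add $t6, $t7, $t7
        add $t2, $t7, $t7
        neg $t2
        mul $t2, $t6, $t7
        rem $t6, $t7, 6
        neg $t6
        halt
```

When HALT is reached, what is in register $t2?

li $t2, -7 → $t2=-7
li $t7, 39 → $t7=39
li $t6, 35 → $t6=35
and $t7, $t2, 12 → $t7=(-7)&12=8
neg $t6 → $t6=-(35)=-35
sw $t7, (24) → M[24]=8
add $t6, $t7, $t7 → $t6=8+8=16
add $t2, $t7, $t7 → $t2=8+8=16
neg $t2 → $t2=-(16)=-16
mul $t2, $t6, $t7 → $t2=16*8=128
rem $t6, $t7, 6 → $t6=8%6=2
neg $t6 → $t6=-(2)=-2
halt.

128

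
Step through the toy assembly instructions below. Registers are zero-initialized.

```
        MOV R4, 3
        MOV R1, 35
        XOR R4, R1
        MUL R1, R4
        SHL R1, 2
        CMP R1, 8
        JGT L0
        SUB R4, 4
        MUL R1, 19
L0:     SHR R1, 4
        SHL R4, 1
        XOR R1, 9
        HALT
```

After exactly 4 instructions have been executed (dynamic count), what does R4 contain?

32

R4=3
R1=35
R4=3^35=32
R1=35*32=1120
After step 4: R4 = 32.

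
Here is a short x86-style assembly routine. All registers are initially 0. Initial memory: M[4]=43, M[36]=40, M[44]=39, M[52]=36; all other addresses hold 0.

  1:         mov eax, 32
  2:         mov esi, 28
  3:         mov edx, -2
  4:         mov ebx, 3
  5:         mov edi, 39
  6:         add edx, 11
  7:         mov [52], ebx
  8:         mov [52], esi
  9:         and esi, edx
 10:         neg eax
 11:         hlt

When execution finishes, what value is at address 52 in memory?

mov eax, 32 → eax=32
mov esi, 28 → esi=28
mov edx, -2 → edx=-2
mov ebx, 3 → ebx=3
mov edi, 39 → edi=39
add edx, 11 → edx=(-2)+11=9
mov [52], ebx → M[52]=3
mov [52], esi → M[52]=28
and esi, edx → esi=28&9=8
neg eax → eax=-(32)=-32
halt.

28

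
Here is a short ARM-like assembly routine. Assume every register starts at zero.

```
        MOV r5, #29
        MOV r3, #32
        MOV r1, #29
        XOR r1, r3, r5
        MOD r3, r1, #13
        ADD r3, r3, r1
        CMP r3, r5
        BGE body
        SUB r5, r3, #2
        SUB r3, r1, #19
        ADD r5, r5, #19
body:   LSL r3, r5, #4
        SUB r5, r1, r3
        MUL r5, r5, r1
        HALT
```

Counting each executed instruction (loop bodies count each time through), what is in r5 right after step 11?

-24583

MOV r5, #29 → r5=29
MOV r3, #32 → r3=32
MOV r1, #29 → r1=29
XOR r1, r3, r5 → r1=32^29=61
MOD r3, r1, #13 → r3=61%13=9
ADD r3, r3, r1 → r3=9+61=70
CMP r3, r5  (cmp 70,29)
BGE body: taken
LSL r3, r5, #4 → r3=29<<4=464
SUB r5, r1, r3 → r5=61-464=-403
MUL r5, r5, r1 → r5=(-403)*61=-24583
After step 11: r5 = -24583.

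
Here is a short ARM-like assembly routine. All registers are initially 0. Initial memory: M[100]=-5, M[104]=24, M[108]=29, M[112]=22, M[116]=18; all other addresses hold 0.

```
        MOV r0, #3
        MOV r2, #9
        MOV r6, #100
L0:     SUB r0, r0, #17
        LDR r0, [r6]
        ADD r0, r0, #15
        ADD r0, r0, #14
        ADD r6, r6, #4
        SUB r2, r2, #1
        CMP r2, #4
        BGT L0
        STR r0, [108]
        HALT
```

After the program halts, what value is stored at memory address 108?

MOV r0, #3 → r0=3
MOV r2, #9 → r2=9
MOV r6, #100 → r6=100
SUB r0, r0, #17 → r0=3-17=-14
LDR r0, [r6] → r0=M[100]=-5
ADD r0, r0, #15 → r0=(-5)+15=10
ADD r0, r0, #14 → r0=10+14=24
ADD r6, r6, #4 → r6=100+4=104
SUB r2, r2, #1 → r2=9-1=8
CMP r2, #4  (cmp 8,4)
BGT L0: taken
SUB r0, r0, #17 → r0=24-17=7
LDR r0, [r6] → r0=M[104]=24
ADD r0, r0, #15 → r0=24+15=39
ADD r0, r0, #14 → r0=39+14=53
ADD r6, r6, #4 → r6=104+4=108
SUB r2, r2, #1 → r2=8-1=7
CMP r2, #4  (cmp 7,4)
BGT L0: taken
SUB r0, r0, #17 → r0=53-17=36
LDR r0, [r6] → r0=M[108]=29
ADD r0, r0, #15 → r0=29+15=44
ADD r0, r0, #14 → r0=44+14=58
ADD r6, r6, #4 → r6=108+4=112
SUB r2, r2, #1 → r2=7-1=6
CMP r2, #4  (cmp 6,4)
BGT L0: taken
SUB r0, r0, #17 → r0=58-17=41
LDR r0, [r6] → r0=M[112]=22
ADD r0, r0, #15 → r0=22+15=37
ADD r0, r0, #14 → r0=37+14=51
ADD r6, r6, #4 → r6=112+4=116
SUB r2, r2, #1 → r2=6-1=5
CMP r2, #4  (cmp 5,4)
BGT L0: taken
SUB r0, r0, #17 → r0=51-17=34
LDR r0, [r6] → r0=M[116]=18
ADD r0, r0, #15 → r0=18+15=33
ADD r0, r0, #14 → r0=33+14=47
ADD r6, r6, #4 → r6=116+4=120
SUB r2, r2, #1 → r2=5-1=4
CMP r2, #4  (cmp 4,4)
BGT L0: not taken
STR r0, [108] → M[108]=47
halt.

47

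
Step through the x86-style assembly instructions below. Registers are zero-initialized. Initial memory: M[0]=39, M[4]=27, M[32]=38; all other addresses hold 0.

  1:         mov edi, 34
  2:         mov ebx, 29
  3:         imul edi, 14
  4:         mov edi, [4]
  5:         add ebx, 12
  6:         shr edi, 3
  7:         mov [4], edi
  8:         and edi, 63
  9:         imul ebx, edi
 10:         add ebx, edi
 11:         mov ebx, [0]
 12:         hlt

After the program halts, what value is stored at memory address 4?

mov edi, 34 → edi=34
mov ebx, 29 → ebx=29
imul edi, 14 → edi=34*14=476
mov edi, [4] → edi=M[4]=27
add ebx, 12 → ebx=29+12=41
shr edi, 3 → edi=27>>3=3
mov [4], edi → M[4]=3
and edi, 63 → edi=3&63=3
imul ebx, edi → ebx=41*3=123
add ebx, edi → ebx=123+3=126
mov ebx, [0] → ebx=M[0]=39
halt.

3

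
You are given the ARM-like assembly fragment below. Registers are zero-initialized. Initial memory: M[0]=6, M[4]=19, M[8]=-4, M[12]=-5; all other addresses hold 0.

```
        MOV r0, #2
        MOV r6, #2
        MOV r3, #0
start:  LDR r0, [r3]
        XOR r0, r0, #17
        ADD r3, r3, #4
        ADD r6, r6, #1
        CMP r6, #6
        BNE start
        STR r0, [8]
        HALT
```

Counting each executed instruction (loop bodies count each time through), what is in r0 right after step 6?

23

MOV r0, #2 → r0=2
MOV r6, #2 → r6=2
MOV r3, #0 → r3=0
LDR r0, [r3] → r0=M[0]=6
XOR r0, r0, #17 → r0=6^17=23
ADD r3, r3, #4 → r3=0+4=4
After step 6: r0 = 23.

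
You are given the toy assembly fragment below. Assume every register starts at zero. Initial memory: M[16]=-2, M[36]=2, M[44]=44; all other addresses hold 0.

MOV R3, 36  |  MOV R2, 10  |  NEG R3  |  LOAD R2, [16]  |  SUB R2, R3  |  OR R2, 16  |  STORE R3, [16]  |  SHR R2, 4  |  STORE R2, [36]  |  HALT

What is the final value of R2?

3

MOV R3, 36 → R3=36
MOV R2, 10 → R2=10
NEG R3 → R3=-(36)=-36
LOAD R2, [16] → R2=M[16]=-2
SUB R2, R3 → R2=(-2)-(-36)=34
OR R2, 16 → R2=34|16=50
STORE R3, [16] → M[16]=-36
SHR R2, 4 → R2=50>>4=3
STORE R2, [36] → M[36]=3
halt.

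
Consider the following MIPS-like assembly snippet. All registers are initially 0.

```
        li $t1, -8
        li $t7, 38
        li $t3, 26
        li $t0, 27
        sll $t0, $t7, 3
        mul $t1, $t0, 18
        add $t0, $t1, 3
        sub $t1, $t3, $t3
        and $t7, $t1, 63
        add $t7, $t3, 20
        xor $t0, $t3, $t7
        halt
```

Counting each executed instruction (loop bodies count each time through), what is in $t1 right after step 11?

li $t1, -8 → $t1=-8
li $t7, 38 → $t7=38
li $t3, 26 → $t3=26
li $t0, 27 → $t0=27
sll $t0, $t7, 3 → $t0=38<<3=304
mul $t1, $t0, 18 → $t1=304*18=5472
add $t0, $t1, 3 → $t0=5472+3=5475
sub $t1, $t3, $t3 → $t1=26-26=0
and $t7, $t1, 63 → $t7=0&63=0
add $t7, $t3, 20 → $t7=26+20=46
xor $t0, $t3, $t7 → $t0=26^46=52
After step 11: $t1 = 0.

0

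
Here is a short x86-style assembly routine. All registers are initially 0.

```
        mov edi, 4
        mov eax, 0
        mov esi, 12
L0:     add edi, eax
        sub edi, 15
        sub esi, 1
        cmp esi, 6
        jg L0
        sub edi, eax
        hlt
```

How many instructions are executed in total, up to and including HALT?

35

mov edi, 4 → edi=4
mov eax, 0 → eax=0
mov esi, 12 → esi=12
add edi, eax → edi=4+0=4
sub edi, 15 → edi=4-15=-11
sub esi, 1 → esi=12-1=11
cmp esi, 6  (cmp 11,6)
jg L0: taken
add edi, eax → edi=(-11)+0=-11
sub edi, 15 → edi=(-11)-15=-26
sub esi, 1 → esi=11-1=10
cmp esi, 6  (cmp 10,6)
jg L0: taken
add edi, eax → edi=(-26)+0=-26
sub edi, 15 → edi=(-26)-15=-41
sub esi, 1 → esi=10-1=9
cmp esi, 6  (cmp 9,6)
jg L0: taken
add edi, eax → edi=(-41)+0=-41
sub edi, 15 → edi=(-41)-15=-56
sub esi, 1 → esi=9-1=8
cmp esi, 6  (cmp 8,6)
jg L0: taken
add edi, eax → edi=(-56)+0=-56
sub edi, 15 → edi=(-56)-15=-71
sub esi, 1 → esi=8-1=7
cmp esi, 6  (cmp 7,6)
jg L0: taken
add edi, eax → edi=(-71)+0=-71
sub edi, 15 → edi=(-71)-15=-86
sub esi, 1 → esi=7-1=6
cmp esi, 6  (cmp 6,6)
jg L0: not taken
sub edi, eax → edi=(-86)-0=-86
halt.
Total executed instructions: 35.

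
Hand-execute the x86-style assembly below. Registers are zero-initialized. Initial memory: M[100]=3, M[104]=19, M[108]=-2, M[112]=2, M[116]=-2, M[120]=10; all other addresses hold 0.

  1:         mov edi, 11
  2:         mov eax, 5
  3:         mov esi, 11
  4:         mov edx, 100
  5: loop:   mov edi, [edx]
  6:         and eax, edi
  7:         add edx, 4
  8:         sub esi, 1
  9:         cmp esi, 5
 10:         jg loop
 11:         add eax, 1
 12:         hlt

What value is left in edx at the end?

124

edi=11
eax=5
esi=11
edx=100
edi=M[100]=3
eax=5&3=1
edx=100+4=104
esi=11-1=10
cmp esi, 5  (cmp 10,5)
jg loop: taken
edi=M[104]=19
eax=1&19=1
edx=104+4=108
esi=10-1=9
cmp esi, 5  (cmp 9,5)
jg loop: taken
edi=M[108]=-2
eax=1&(-2)=0
edx=108+4=112
esi=9-1=8
cmp esi, 5  (cmp 8,5)
jg loop: taken
edi=M[112]=2
eax=0&2=0
edx=112+4=116
esi=8-1=7
cmp esi, 5  (cmp 7,5)
jg loop: taken
edi=M[116]=-2
eax=0&(-2)=0
edx=116+4=120
esi=7-1=6
cmp esi, 5  (cmp 6,5)
jg loop: taken
edi=M[120]=10
eax=0&10=0
edx=120+4=124
esi=6-1=5
cmp esi, 5  (cmp 5,5)
jg loop: not taken
eax=0+1=1
halt.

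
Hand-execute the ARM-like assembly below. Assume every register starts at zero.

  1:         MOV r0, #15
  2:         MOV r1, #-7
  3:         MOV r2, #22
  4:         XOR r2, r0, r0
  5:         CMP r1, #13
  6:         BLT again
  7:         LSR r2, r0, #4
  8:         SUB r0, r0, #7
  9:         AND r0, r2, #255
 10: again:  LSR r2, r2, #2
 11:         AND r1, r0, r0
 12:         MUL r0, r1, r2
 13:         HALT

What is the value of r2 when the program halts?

0

after MOV r0, #15: r0=15
after MOV r1, #-7: r1=-7
after MOV r2, #22: r2=22
after XOR r2, r0, r0: r2=15^15=0
CMP r1, #13  (cmp -7,13)
BLT again: taken
after LSR r2, r2, #2: r2=0>>2=0
after AND r1, r0, r0: r1=15&15=15
after MUL r0, r1, r2: r0=15*0=0
halt.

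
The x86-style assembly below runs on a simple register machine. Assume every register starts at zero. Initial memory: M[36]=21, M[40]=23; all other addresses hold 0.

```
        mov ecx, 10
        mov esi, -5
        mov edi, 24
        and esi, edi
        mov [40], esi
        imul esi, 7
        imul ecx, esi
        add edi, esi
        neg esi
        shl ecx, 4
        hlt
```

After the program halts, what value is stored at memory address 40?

24

mov ecx, 10 → ecx=10
mov esi, -5 → esi=-5
mov edi, 24 → edi=24
and esi, edi → esi=(-5)&24=24
mov [40], esi → M[40]=24
imul esi, 7 → esi=24*7=168
imul ecx, esi → ecx=10*168=1680
add edi, esi → edi=24+168=192
neg esi → esi=-(168)=-168
shl ecx, 4 → ecx=1680<<4=26880
halt.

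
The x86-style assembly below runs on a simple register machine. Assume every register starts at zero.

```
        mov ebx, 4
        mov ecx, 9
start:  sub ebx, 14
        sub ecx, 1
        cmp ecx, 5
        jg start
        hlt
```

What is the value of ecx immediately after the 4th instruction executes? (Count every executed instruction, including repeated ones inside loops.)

mov ebx, 4 → ebx=4
mov ecx, 9 → ecx=9
sub ebx, 14 → ebx=4-14=-10
sub ecx, 1 → ecx=9-1=8
After step 4: ecx = 8.

8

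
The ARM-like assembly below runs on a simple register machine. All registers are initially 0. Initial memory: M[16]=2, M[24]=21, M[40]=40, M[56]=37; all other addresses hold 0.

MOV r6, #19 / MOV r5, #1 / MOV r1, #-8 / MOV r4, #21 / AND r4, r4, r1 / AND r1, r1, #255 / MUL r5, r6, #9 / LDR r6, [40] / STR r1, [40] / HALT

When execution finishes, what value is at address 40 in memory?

248

after MOV r6, #19: r6=19
after MOV r5, #1: r5=1
after MOV r1, #-8: r1=-8
after MOV r4, #21: r4=21
after AND r4, r4, r1: r4=21&(-8)=16
after AND r1, r1, #255: r1=(-8)&255=248
after MUL r5, r6, #9: r5=19*9=171
after LDR r6, [40]: r6=M[40]=40
STR r1, [40] → M[40]=248
halt.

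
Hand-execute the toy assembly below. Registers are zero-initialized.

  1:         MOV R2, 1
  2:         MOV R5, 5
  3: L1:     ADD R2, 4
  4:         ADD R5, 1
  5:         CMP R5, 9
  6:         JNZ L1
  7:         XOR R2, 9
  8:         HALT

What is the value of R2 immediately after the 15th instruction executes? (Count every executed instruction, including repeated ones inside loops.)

17

R2=1
R5=5
R2=1+4=5
R5=5+1=6
CMP R5, 9  (cmp 6,9)
JNZ L1: taken
R2=5+4=9
R5=6+1=7
CMP R5, 9  (cmp 7,9)
JNZ L1: taken
R2=9+4=13
R5=7+1=8
CMP R5, 9  (cmp 8,9)
JNZ L1: taken
R2=13+4=17
After step 15: R2 = 17.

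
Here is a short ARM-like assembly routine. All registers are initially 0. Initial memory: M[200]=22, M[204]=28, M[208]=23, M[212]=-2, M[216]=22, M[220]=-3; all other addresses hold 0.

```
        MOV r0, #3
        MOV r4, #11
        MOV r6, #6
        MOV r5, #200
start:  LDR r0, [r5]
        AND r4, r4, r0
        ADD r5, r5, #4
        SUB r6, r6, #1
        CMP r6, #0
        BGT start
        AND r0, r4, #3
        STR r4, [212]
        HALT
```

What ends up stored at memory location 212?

0

r0=3
r4=11
r6=6
r5=200
r0=M[200]=22
r4=11&22=2
r5=200+4=204
r6=6-1=5
CMP r6, #0  (cmp 5,0)
BGT start: taken
r0=M[204]=28
r4=2&28=0
r5=204+4=208
r6=5-1=4
CMP r6, #0  (cmp 4,0)
BGT start: taken
r0=M[208]=23
r4=0&23=0
r5=208+4=212
r6=4-1=3
CMP r6, #0  (cmp 3,0)
BGT start: taken
r0=M[212]=-2
r4=0&(-2)=0
r5=212+4=216
r6=3-1=2
CMP r6, #0  (cmp 2,0)
BGT start: taken
r0=M[216]=22
r4=0&22=0
r5=216+4=220
r6=2-1=1
CMP r6, #0  (cmp 1,0)
BGT start: taken
r0=M[220]=-3
r4=0&(-3)=0
r5=220+4=224
r6=1-1=0
CMP r6, #0  (cmp 0,0)
BGT start: not taken
r0=0&3=0
STR r4, [212] → M[212]=0
halt.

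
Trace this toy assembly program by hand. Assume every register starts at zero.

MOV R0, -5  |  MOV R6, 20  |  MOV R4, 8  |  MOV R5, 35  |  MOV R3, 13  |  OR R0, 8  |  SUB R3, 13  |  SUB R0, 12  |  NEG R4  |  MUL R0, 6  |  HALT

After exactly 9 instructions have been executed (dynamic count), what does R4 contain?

after MOV R0, -5: R0=-5
after MOV R6, 20: R6=20
after MOV R4, 8: R4=8
after MOV R5, 35: R5=35
after MOV R3, 13: R3=13
after OR R0, 8: R0=(-5)|8=-5
after SUB R3, 13: R3=13-13=0
after SUB R0, 12: R0=(-5)-12=-17
after NEG R4: R4=-(8)=-8
After step 9: R4 = -8.

-8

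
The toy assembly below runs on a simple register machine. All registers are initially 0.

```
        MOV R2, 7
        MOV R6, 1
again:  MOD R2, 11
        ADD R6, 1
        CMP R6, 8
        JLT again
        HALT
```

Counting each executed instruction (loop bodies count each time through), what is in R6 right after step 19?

5

MOV R2, 7 → R2=7
MOV R6, 1 → R6=1
MOD R2, 11 → R2=7%11=7
ADD R6, 1 → R6=1+1=2
CMP R6, 8  (cmp 2,8)
JLT again: taken
MOD R2, 11 → R2=7%11=7
ADD R6, 1 → R6=2+1=3
CMP R6, 8  (cmp 3,8)
JLT again: taken
MOD R2, 11 → R2=7%11=7
ADD R6, 1 → R6=3+1=4
CMP R6, 8  (cmp 4,8)
JLT again: taken
MOD R2, 11 → R2=7%11=7
ADD R6, 1 → R6=4+1=5
CMP R6, 8  (cmp 5,8)
JLT again: taken
MOD R2, 11 → R2=7%11=7
After step 19: R6 = 5.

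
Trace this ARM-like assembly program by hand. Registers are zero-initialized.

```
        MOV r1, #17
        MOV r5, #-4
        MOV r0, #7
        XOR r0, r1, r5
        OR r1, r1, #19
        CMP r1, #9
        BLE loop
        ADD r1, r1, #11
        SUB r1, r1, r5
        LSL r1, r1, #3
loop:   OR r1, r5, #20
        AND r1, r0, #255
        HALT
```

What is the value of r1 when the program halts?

r1=17
r5=-4
r0=7
r0=17^(-4)=-19
r1=17|19=19
CMP r1, #9  (cmp 19,9)
BLE loop: not taken
r1=19+11=30
r1=30-(-4)=34
r1=34<<3=272
r1=(-4)|20=-4
r1=(-19)&255=237
halt.

237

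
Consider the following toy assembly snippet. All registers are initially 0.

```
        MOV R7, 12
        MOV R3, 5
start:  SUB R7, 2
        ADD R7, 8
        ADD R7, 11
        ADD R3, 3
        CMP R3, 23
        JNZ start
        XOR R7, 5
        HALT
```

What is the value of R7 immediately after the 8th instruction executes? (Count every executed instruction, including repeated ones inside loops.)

R7=12
R3=5
R7=12-2=10
R7=10+8=18
R7=18+11=29
R3=5+3=8
CMP R3, 23  (cmp 8,23)
JNZ start: taken
After step 8: R7 = 29.

29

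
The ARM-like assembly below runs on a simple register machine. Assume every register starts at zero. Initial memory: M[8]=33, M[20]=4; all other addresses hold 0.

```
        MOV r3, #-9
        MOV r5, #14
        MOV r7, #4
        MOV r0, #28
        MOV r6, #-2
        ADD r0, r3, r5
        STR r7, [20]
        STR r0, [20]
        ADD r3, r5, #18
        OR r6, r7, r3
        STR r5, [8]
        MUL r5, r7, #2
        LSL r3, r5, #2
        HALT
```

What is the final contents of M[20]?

5

after MOV r3, #-9: r3=-9
after MOV r5, #14: r5=14
after MOV r7, #4: r7=4
after MOV r0, #28: r0=28
after MOV r6, #-2: r6=-2
after ADD r0, r3, r5: r0=(-9)+14=5
STR r7, [20] → M[20]=4
STR r0, [20] → M[20]=5
after ADD r3, r5, #18: r3=14+18=32
after OR r6, r7, r3: r6=4|32=36
STR r5, [8] → M[8]=14
after MUL r5, r7, #2: r5=4*2=8
after LSL r3, r5, #2: r3=8<<2=32
halt.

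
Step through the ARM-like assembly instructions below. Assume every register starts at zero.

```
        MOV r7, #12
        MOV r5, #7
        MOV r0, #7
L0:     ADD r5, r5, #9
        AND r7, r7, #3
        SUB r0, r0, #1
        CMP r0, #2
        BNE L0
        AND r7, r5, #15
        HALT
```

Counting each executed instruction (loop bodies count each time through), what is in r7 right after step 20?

r7=12
r5=7
r0=7
r5=7+9=16
r7=12&3=0
r0=7-1=6
CMP r0, #2  (cmp 6,2)
BNE L0: taken
r5=16+9=25
r7=0&3=0
r0=6-1=5
CMP r0, #2  (cmp 5,2)
BNE L0: taken
r5=25+9=34
r7=0&3=0
r0=5-1=4
CMP r0, #2  (cmp 4,2)
BNE L0: taken
r5=34+9=43
r7=0&3=0
After step 20: r7 = 0.

0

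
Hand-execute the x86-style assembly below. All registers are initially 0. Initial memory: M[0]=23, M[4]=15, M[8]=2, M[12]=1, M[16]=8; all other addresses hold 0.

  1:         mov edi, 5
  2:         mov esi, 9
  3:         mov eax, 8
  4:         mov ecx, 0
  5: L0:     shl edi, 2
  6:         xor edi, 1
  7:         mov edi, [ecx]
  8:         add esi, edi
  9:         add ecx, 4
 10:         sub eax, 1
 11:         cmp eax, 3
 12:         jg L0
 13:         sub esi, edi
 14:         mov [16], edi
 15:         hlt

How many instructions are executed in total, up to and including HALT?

edi=5
esi=9
eax=8
ecx=0
edi=5<<2=20
edi=20^1=21
edi=M[0]=23
esi=9+23=32
ecx=0+4=4
eax=8-1=7
cmp eax, 3  (cmp 7,3)
jg L0: taken
edi=23<<2=92
edi=92^1=93
edi=M[4]=15
esi=32+15=47
ecx=4+4=8
eax=7-1=6
cmp eax, 3  (cmp 6,3)
jg L0: taken
edi=15<<2=60
edi=60^1=61
edi=M[8]=2
esi=47+2=49
ecx=8+4=12
eax=6-1=5
cmp eax, 3  (cmp 5,3)
jg L0: taken
edi=2<<2=8
edi=8^1=9
edi=M[12]=1
esi=49+1=50
ecx=12+4=16
eax=5-1=4
cmp eax, 3  (cmp 4,3)
jg L0: taken
edi=1<<2=4
edi=4^1=5
edi=M[16]=8
esi=50+8=58
ecx=16+4=20
eax=4-1=3
cmp eax, 3  (cmp 3,3)
jg L0: not taken
esi=58-8=50
mov [16], edi → M[16]=8
halt.
Total executed instructions: 47.

47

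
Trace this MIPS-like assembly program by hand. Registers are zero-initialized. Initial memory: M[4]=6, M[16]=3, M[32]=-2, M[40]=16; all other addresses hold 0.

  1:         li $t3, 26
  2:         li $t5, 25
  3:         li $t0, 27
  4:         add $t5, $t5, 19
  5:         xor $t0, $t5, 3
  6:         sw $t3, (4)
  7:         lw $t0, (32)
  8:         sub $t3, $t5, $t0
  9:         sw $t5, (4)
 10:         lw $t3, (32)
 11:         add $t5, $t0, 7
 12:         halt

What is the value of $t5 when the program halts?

5

li $t3, 26 → $t3=26
li $t5, 25 → $t5=25
li $t0, 27 → $t0=27
add $t5, $t5, 19 → $t5=25+19=44
xor $t0, $t5, 3 → $t0=44^3=47
sw $t3, (4) → M[4]=26
lw $t0, (32) → $t0=M[32]=-2
sub $t3, $t5, $t0 → $t3=44-(-2)=46
sw $t5, (4) → M[4]=44
lw $t3, (32) → $t3=M[32]=-2
add $t5, $t0, 7 → $t5=(-2)+7=5
halt.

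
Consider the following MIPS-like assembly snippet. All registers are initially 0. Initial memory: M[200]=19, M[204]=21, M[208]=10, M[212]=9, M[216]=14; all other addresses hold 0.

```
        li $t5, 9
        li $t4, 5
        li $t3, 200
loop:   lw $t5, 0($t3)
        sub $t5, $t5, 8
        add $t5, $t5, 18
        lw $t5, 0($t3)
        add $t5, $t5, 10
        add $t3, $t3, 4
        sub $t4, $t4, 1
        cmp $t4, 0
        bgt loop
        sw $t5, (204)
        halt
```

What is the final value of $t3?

after li $t5, 9: $t5=9
after li $t4, 5: $t4=5
after li $t3, 200: $t3=200
after lw $t5, 0($t3): $t5=M[200]=19
after sub $t5, $t5, 8: $t5=19-8=11
after add $t5, $t5, 18: $t5=11+18=29
after lw $t5, 0($t3): $t5=M[200]=19
after add $t5, $t5, 10: $t5=19+10=29
after add $t3, $t3, 4: $t3=200+4=204
after sub $t4, $t4, 1: $t4=5-1=4
cmp $t4, 0  (cmp 4,0)
bgt loop: taken
after lw $t5, 0($t3): $t5=M[204]=21
after sub $t5, $t5, 8: $t5=21-8=13
after add $t5, $t5, 18: $t5=13+18=31
after lw $t5, 0($t3): $t5=M[204]=21
after add $t5, $t5, 10: $t5=21+10=31
after add $t3, $t3, 4: $t3=204+4=208
after sub $t4, $t4, 1: $t4=4-1=3
cmp $t4, 0  (cmp 3,0)
bgt loop: taken
after lw $t5, 0($t3): $t5=M[208]=10
after sub $t5, $t5, 8: $t5=10-8=2
after add $t5, $t5, 18: $t5=2+18=20
after lw $t5, 0($t3): $t5=M[208]=10
after add $t5, $t5, 10: $t5=10+10=20
after add $t3, $t3, 4: $t3=208+4=212
after sub $t4, $t4, 1: $t4=3-1=2
cmp $t4, 0  (cmp 2,0)
bgt loop: taken
after lw $t5, 0($t3): $t5=M[212]=9
after sub $t5, $t5, 8: $t5=9-8=1
after add $t5, $t5, 18: $t5=1+18=19
after lw $t5, 0($t3): $t5=M[212]=9
after add $t5, $t5, 10: $t5=9+10=19
after add $t3, $t3, 4: $t3=212+4=216
after sub $t4, $t4, 1: $t4=2-1=1
cmp $t4, 0  (cmp 1,0)
bgt loop: taken
after lw $t5, 0($t3): $t5=M[216]=14
after sub $t5, $t5, 8: $t5=14-8=6
after add $t5, $t5, 18: $t5=6+18=24
after lw $t5, 0($t3): $t5=M[216]=14
after add $t5, $t5, 10: $t5=14+10=24
after add $t3, $t3, 4: $t3=216+4=220
after sub $t4, $t4, 1: $t4=1-1=0
cmp $t4, 0  (cmp 0,0)
bgt loop: not taken
sw $t5, (204) → M[204]=24
halt.

220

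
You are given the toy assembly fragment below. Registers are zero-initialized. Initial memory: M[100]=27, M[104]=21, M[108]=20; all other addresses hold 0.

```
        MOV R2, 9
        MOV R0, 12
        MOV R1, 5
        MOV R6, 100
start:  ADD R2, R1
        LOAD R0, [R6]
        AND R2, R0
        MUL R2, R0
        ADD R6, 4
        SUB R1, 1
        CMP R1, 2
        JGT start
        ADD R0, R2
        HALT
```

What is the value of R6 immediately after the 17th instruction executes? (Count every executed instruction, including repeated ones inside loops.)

108

MOV R2, 9 → R2=9
MOV R0, 12 → R0=12
MOV R1, 5 → R1=5
MOV R6, 100 → R6=100
ADD R2, R1 → R2=9+5=14
LOAD R0, [R6] → R0=M[100]=27
AND R2, R0 → R2=14&27=10
MUL R2, R0 → R2=10*27=270
ADD R6, 4 → R6=100+4=104
SUB R1, 1 → R1=5-1=4
CMP R1, 2  (cmp 4,2)
JGT start: taken
ADD R2, R1 → R2=270+4=274
LOAD R0, [R6] → R0=M[104]=21
AND R2, R0 → R2=274&21=16
MUL R2, R0 → R2=16*21=336
ADD R6, 4 → R6=104+4=108
After step 17: R6 = 108.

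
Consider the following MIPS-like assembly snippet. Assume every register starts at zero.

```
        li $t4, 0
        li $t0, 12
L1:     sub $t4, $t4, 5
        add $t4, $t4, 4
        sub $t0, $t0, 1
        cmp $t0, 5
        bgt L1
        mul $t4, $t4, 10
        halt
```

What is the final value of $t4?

-70

li $t4, 0 → $t4=0
li $t0, 12 → $t0=12
sub $t4, $t4, 5 → $t4=0-5=-5
add $t4, $t4, 4 → $t4=(-5)+4=-1
sub $t0, $t0, 1 → $t0=12-1=11
cmp $t0, 5  (cmp 11,5)
bgt L1: taken
sub $t4, $t4, 5 → $t4=(-1)-5=-6
add $t4, $t4, 4 → $t4=(-6)+4=-2
sub $t0, $t0, 1 → $t0=11-1=10
cmp $t0, 5  (cmp 10,5)
bgt L1: taken
sub $t4, $t4, 5 → $t4=(-2)-5=-7
add $t4, $t4, 4 → $t4=(-7)+4=-3
sub $t0, $t0, 1 → $t0=10-1=9
cmp $t0, 5  (cmp 9,5)
bgt L1: taken
sub $t4, $t4, 5 → $t4=(-3)-5=-8
add $t4, $t4, 4 → $t4=(-8)+4=-4
sub $t0, $t0, 1 → $t0=9-1=8
cmp $t0, 5  (cmp 8,5)
bgt L1: taken
sub $t4, $t4, 5 → $t4=(-4)-5=-9
add $t4, $t4, 4 → $t4=(-9)+4=-5
sub $t0, $t0, 1 → $t0=8-1=7
cmp $t0, 5  (cmp 7,5)
bgt L1: taken
sub $t4, $t4, 5 → $t4=(-5)-5=-10
add $t4, $t4, 4 → $t4=(-10)+4=-6
sub $t0, $t0, 1 → $t0=7-1=6
cmp $t0, 5  (cmp 6,5)
bgt L1: taken
sub $t4, $t4, 5 → $t4=(-6)-5=-11
add $t4, $t4, 4 → $t4=(-11)+4=-7
sub $t0, $t0, 1 → $t0=6-1=5
cmp $t0, 5  (cmp 5,5)
bgt L1: not taken
mul $t4, $t4, 10 → $t4=(-7)*10=-70
halt.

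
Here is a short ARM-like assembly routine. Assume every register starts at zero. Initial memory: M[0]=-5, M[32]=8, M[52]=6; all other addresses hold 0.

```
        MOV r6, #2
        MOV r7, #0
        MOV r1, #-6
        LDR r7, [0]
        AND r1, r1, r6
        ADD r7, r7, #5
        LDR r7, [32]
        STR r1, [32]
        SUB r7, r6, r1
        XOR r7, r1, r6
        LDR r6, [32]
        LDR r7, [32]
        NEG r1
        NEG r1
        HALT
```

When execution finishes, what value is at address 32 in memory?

2

r6=2
r7=0
r1=-6
r7=M[0]=-5
r1=(-6)&2=2
r7=(-5)+5=0
r7=M[32]=8
STR r1, [32] → M[32]=2
r7=2-2=0
r7=2^2=0
r6=M[32]=2
r7=M[32]=2
r1=-(2)=-2
r1=-(-2)=2
halt.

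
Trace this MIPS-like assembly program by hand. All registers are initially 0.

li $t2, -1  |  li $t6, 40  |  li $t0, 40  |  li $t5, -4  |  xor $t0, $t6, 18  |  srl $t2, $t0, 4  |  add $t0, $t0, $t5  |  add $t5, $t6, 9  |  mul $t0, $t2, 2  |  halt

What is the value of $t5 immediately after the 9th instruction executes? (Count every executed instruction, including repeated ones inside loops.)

li $t2, -1 → $t2=-1
li $t6, 40 → $t6=40
li $t0, 40 → $t0=40
li $t5, -4 → $t5=-4
xor $t0, $t6, 18 → $t0=40^18=58
srl $t2, $t0, 4 → $t2=58>>4=3
add $t0, $t0, $t5 → $t0=58+(-4)=54
add $t5, $t6, 9 → $t5=40+9=49
mul $t0, $t2, 2 → $t0=3*2=6
After step 9: $t5 = 49.

49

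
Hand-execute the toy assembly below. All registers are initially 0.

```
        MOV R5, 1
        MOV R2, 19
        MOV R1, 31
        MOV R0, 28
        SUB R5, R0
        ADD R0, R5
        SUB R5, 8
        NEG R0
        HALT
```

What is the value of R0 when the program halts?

after MOV R5, 1: R5=1
after MOV R2, 19: R2=19
after MOV R1, 31: R1=31
after MOV R0, 28: R0=28
after SUB R5, R0: R5=1-28=-27
after ADD R0, R5: R0=28+(-27)=1
after SUB R5, 8: R5=(-27)-8=-35
after NEG R0: R0=-(1)=-1
halt.

-1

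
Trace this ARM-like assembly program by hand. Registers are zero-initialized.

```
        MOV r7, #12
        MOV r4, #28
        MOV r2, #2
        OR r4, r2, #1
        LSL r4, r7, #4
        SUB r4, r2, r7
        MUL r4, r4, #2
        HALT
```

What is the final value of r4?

-20

after MOV r7, #12: r7=12
after MOV r4, #28: r4=28
after MOV r2, #2: r2=2
after OR r4, r2, #1: r4=2|1=3
after LSL r4, r7, #4: r4=12<<4=192
after SUB r4, r2, r7: r4=2-12=-10
after MUL r4, r4, #2: r4=(-10)*2=-20
halt.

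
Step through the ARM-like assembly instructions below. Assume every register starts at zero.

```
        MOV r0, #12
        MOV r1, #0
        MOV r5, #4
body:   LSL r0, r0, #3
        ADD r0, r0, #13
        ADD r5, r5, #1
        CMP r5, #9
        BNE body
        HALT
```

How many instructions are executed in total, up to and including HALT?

after MOV r0, #12: r0=12
after MOV r1, #0: r1=0
after MOV r5, #4: r5=4
after LSL r0, r0, #3: r0=12<<3=96
after ADD r0, r0, #13: r0=96+13=109
after ADD r5, r5, #1: r5=4+1=5
CMP r5, #9  (cmp 5,9)
BNE body: taken
after LSL r0, r0, #3: r0=109<<3=872
after ADD r0, r0, #13: r0=872+13=885
after ADD r5, r5, #1: r5=5+1=6
CMP r5, #9  (cmp 6,9)
BNE body: taken
after LSL r0, r0, #3: r0=885<<3=7080
after ADD r0, r0, #13: r0=7080+13=7093
after ADD r5, r5, #1: r5=6+1=7
CMP r5, #9  (cmp 7,9)
BNE body: taken
after LSL r0, r0, #3: r0=7093<<3=56744
after ADD r0, r0, #13: r0=56744+13=56757
after ADD r5, r5, #1: r5=7+1=8
CMP r5, #9  (cmp 8,9)
BNE body: taken
after LSL r0, r0, #3: r0=56757<<3=454056
after ADD r0, r0, #13: r0=454056+13=454069
after ADD r5, r5, #1: r5=8+1=9
CMP r5, #9  (cmp 9,9)
BNE body: not taken
halt.
Total executed instructions: 29.

29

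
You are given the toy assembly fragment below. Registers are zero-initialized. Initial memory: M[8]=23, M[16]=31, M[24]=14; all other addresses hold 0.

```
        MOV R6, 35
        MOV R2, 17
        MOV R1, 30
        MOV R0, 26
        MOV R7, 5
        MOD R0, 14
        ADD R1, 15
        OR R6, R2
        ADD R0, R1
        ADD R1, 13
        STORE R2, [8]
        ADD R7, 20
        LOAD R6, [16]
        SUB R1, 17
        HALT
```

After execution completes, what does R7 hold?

25

after MOV R6, 35: R6=35
after MOV R2, 17: R2=17
after MOV R1, 30: R1=30
after MOV R0, 26: R0=26
after MOV R7, 5: R7=5
after MOD R0, 14: R0=26%14=12
after ADD R1, 15: R1=30+15=45
after OR R6, R2: R6=35|17=51
after ADD R0, R1: R0=12+45=57
after ADD R1, 13: R1=45+13=58
STORE R2, [8] → M[8]=17
after ADD R7, 20: R7=5+20=25
after LOAD R6, [16]: R6=M[16]=31
after SUB R1, 17: R1=58-17=41
halt.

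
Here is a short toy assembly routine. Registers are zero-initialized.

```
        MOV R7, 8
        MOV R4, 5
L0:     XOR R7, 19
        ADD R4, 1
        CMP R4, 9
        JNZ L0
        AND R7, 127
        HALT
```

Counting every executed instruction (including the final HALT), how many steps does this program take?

R7=8
R4=5
R7=8^19=27
R4=5+1=6
CMP R4, 9  (cmp 6,9)
JNZ L0: taken
R7=27^19=8
R4=6+1=7
CMP R4, 9  (cmp 7,9)
JNZ L0: taken
R7=8^19=27
R4=7+1=8
CMP R4, 9  (cmp 8,9)
JNZ L0: taken
R7=27^19=8
R4=8+1=9
CMP R4, 9  (cmp 9,9)
JNZ L0: not taken
R7=8&127=8
halt.
Total executed instructions: 20.

20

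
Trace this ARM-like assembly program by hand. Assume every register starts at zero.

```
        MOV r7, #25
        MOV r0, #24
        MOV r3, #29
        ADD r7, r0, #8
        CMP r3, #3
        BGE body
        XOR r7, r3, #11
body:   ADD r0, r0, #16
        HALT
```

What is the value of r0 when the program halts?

40

r7=25
r0=24
r3=29
r7=24+8=32
CMP r3, #3  (cmp 29,3)
BGE body: taken
r0=24+16=40
halt.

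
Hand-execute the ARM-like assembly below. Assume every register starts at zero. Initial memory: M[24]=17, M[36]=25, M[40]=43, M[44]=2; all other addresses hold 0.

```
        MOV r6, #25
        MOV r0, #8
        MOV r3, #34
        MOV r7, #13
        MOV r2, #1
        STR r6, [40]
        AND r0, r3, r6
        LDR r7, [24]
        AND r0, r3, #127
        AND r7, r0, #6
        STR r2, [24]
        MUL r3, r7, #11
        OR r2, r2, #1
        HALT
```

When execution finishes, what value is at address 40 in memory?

MOV r6, #25 → r6=25
MOV r0, #8 → r0=8
MOV r3, #34 → r3=34
MOV r7, #13 → r7=13
MOV r2, #1 → r2=1
STR r6, [40] → M[40]=25
AND r0, r3, r6 → r0=34&25=0
LDR r7, [24] → r7=M[24]=17
AND r0, r3, #127 → r0=34&127=34
AND r7, r0, #6 → r7=34&6=2
STR r2, [24] → M[24]=1
MUL r3, r7, #11 → r3=2*11=22
OR r2, r2, #1 → r2=1|1=1
halt.

25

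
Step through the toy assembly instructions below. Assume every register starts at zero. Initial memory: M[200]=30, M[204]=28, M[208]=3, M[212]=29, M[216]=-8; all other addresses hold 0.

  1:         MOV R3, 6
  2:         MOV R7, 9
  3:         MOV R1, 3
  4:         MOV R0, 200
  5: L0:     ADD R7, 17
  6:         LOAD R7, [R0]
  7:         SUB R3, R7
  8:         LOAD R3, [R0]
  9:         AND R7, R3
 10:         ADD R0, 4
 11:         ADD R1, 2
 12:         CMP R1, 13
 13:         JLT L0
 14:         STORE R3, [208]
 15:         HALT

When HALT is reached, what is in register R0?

R3=6
R7=9
R1=3
R0=200
R7=9+17=26
R7=M[200]=30
R3=6-30=-24
R3=M[200]=30
R7=30&30=30
R0=200+4=204
R1=3+2=5
CMP R1, 13  (cmp 5,13)
JLT L0: taken
R7=30+17=47
R7=M[204]=28
R3=30-28=2
R3=M[204]=28
R7=28&28=28
R0=204+4=208
R1=5+2=7
CMP R1, 13  (cmp 7,13)
JLT L0: taken
R7=28+17=45
R7=M[208]=3
R3=28-3=25
R3=M[208]=3
R7=3&3=3
R0=208+4=212
R1=7+2=9
CMP R1, 13  (cmp 9,13)
JLT L0: taken
R7=3+17=20
R7=M[212]=29
R3=3-29=-26
R3=M[212]=29
R7=29&29=29
R0=212+4=216
R1=9+2=11
CMP R1, 13  (cmp 11,13)
JLT L0: taken
R7=29+17=46
R7=M[216]=-8
R3=29-(-8)=37
R3=M[216]=-8
R7=(-8)&(-8)=-8
R0=216+4=220
R1=11+2=13
CMP R1, 13  (cmp 13,13)
JLT L0: not taken
STORE R3, [208] → M[208]=-8
halt.

220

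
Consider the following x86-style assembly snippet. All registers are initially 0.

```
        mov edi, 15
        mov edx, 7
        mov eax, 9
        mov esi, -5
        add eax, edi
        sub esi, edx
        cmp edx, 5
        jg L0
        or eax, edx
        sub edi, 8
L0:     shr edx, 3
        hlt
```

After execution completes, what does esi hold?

mov edi, 15 → edi=15
mov edx, 7 → edx=7
mov eax, 9 → eax=9
mov esi, -5 → esi=-5
add eax, edi → eax=9+15=24
sub esi, edx → esi=(-5)-7=-12
cmp edx, 5  (cmp 7,5)
jg L0: taken
shr edx, 3 → edx=7>>3=0
halt.

-12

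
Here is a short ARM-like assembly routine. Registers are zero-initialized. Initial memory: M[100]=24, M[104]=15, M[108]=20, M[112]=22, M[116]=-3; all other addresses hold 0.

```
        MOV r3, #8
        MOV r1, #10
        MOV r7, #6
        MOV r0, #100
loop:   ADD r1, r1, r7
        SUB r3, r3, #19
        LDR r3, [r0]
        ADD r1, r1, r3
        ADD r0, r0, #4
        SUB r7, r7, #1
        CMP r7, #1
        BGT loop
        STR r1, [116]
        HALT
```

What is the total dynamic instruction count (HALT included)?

46

r3=8
r1=10
r7=6
r0=100
r1=10+6=16
r3=8-19=-11
r3=M[100]=24
r1=16+24=40
r0=100+4=104
r7=6-1=5
CMP r7, #1  (cmp 5,1)
BGT loop: taken
r1=40+5=45
r3=24-19=5
r3=M[104]=15
r1=45+15=60
r0=104+4=108
r7=5-1=4
CMP r7, #1  (cmp 4,1)
BGT loop: taken
r1=60+4=64
r3=15-19=-4
r3=M[108]=20
r1=64+20=84
r0=108+4=112
r7=4-1=3
CMP r7, #1  (cmp 3,1)
BGT loop: taken
r1=84+3=87
r3=20-19=1
r3=M[112]=22
r1=87+22=109
r0=112+4=116
r7=3-1=2
CMP r7, #1  (cmp 2,1)
BGT loop: taken
r1=109+2=111
r3=22-19=3
r3=M[116]=-3
r1=111+(-3)=108
r0=116+4=120
r7=2-1=1
CMP r7, #1  (cmp 1,1)
BGT loop: not taken
STR r1, [116] → M[116]=108
halt.
Total executed instructions: 46.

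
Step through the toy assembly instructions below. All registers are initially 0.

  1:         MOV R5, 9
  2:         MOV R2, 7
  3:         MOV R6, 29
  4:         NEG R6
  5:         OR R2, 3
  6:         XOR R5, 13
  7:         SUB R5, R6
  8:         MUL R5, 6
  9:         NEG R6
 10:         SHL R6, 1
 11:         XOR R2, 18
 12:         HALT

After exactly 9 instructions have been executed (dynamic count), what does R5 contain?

MOV R5, 9 → R5=9
MOV R2, 7 → R2=7
MOV R6, 29 → R6=29
NEG R6 → R6=-(29)=-29
OR R2, 3 → R2=7|3=7
XOR R5, 13 → R5=9^13=4
SUB R5, R6 → R5=4-(-29)=33
MUL R5, 6 → R5=33*6=198
NEG R6 → R6=-(-29)=29
After step 9: R5 = 198.

198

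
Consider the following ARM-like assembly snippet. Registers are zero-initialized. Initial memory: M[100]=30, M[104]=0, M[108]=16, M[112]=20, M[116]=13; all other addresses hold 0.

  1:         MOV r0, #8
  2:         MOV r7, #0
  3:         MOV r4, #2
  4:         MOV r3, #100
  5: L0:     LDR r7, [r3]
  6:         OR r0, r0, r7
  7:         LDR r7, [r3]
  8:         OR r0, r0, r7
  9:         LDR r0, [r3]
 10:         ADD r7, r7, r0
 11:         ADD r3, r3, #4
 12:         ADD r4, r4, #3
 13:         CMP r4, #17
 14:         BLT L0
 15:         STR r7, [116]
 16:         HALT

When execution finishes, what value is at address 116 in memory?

MOV r0, #8 → r0=8
MOV r7, #0 → r7=0
MOV r4, #2 → r4=2
MOV r3, #100 → r3=100
LDR r7, [r3] → r7=M[100]=30
OR r0, r0, r7 → r0=8|30=30
LDR r7, [r3] → r7=M[100]=30
OR r0, r0, r7 → r0=30|30=30
LDR r0, [r3] → r0=M[100]=30
ADD r7, r7, r0 → r7=30+30=60
ADD r3, r3, #4 → r3=100+4=104
ADD r4, r4, #3 → r4=2+3=5
CMP r4, #17  (cmp 5,17)
BLT L0: taken
LDR r7, [r3] → r7=M[104]=0
OR r0, r0, r7 → r0=30|0=30
LDR r7, [r3] → r7=M[104]=0
OR r0, r0, r7 → r0=30|0=30
LDR r0, [r3] → r0=M[104]=0
ADD r7, r7, r0 → r7=0+0=0
ADD r3, r3, #4 → r3=104+4=108
ADD r4, r4, #3 → r4=5+3=8
CMP r4, #17  (cmp 8,17)
BLT L0: taken
LDR r7, [r3] → r7=M[108]=16
OR r0, r0, r7 → r0=0|16=16
LDR r7, [r3] → r7=M[108]=16
OR r0, r0, r7 → r0=16|16=16
LDR r0, [r3] → r0=M[108]=16
ADD r7, r7, r0 → r7=16+16=32
ADD r3, r3, #4 → r3=108+4=112
ADD r4, r4, #3 → r4=8+3=11
CMP r4, #17  (cmp 11,17)
BLT L0: taken
LDR r7, [r3] → r7=M[112]=20
OR r0, r0, r7 → r0=16|20=20
LDR r7, [r3] → r7=M[112]=20
OR r0, r0, r7 → r0=20|20=20
LDR r0, [r3] → r0=M[112]=20
ADD r7, r7, r0 → r7=20+20=40
ADD r3, r3, #4 → r3=112+4=116
ADD r4, r4, #3 → r4=11+3=14
CMP r4, #17  (cmp 14,17)
BLT L0: taken
LDR r7, [r3] → r7=M[116]=13
OR r0, r0, r7 → r0=20|13=29
LDR r7, [r3] → r7=M[116]=13
OR r0, r0, r7 → r0=29|13=29
LDR r0, [r3] → r0=M[116]=13
ADD r7, r7, r0 → r7=13+13=26
ADD r3, r3, #4 → r3=116+4=120
ADD r4, r4, #3 → r4=14+3=17
CMP r4, #17  (cmp 17,17)
BLT L0: not taken
STR r7, [116] → M[116]=26
halt.

26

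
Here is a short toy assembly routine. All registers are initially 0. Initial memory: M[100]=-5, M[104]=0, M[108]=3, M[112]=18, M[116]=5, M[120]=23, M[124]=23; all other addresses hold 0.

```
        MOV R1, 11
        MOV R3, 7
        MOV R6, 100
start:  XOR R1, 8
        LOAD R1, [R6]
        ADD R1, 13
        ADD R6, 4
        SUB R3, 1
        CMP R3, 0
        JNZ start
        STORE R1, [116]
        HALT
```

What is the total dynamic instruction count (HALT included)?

54

after MOV R1, 11: R1=11
after MOV R3, 7: R3=7
after MOV R6, 100: R6=100
after XOR R1, 8: R1=11^8=3
after LOAD R1, [R6]: R1=M[100]=-5
after ADD R1, 13: R1=(-5)+13=8
after ADD R6, 4: R6=100+4=104
after SUB R3, 1: R3=7-1=6
CMP R3, 0  (cmp 6,0)
JNZ start: taken
after XOR R1, 8: R1=8^8=0
after LOAD R1, [R6]: R1=M[104]=0
after ADD R1, 13: R1=0+13=13
after ADD R6, 4: R6=104+4=108
after SUB R3, 1: R3=6-1=5
CMP R3, 0  (cmp 5,0)
JNZ start: taken
after XOR R1, 8: R1=13^8=5
after LOAD R1, [R6]: R1=M[108]=3
after ADD R1, 13: R1=3+13=16
after ADD R6, 4: R6=108+4=112
after SUB R3, 1: R3=5-1=4
CMP R3, 0  (cmp 4,0)
JNZ start: taken
after XOR R1, 8: R1=16^8=24
after LOAD R1, [R6]: R1=M[112]=18
after ADD R1, 13: R1=18+13=31
after ADD R6, 4: R6=112+4=116
after SUB R3, 1: R3=4-1=3
CMP R3, 0  (cmp 3,0)
JNZ start: taken
after XOR R1, 8: R1=31^8=23
after LOAD R1, [R6]: R1=M[116]=5
after ADD R1, 13: R1=5+13=18
after ADD R6, 4: R6=116+4=120
after SUB R3, 1: R3=3-1=2
CMP R3, 0  (cmp 2,0)
JNZ start: taken
after XOR R1, 8: R1=18^8=26
after LOAD R1, [R6]: R1=M[120]=23
after ADD R1, 13: R1=23+13=36
after ADD R6, 4: R6=120+4=124
after SUB R3, 1: R3=2-1=1
CMP R3, 0  (cmp 1,0)
JNZ start: taken
after XOR R1, 8: R1=36^8=44
after LOAD R1, [R6]: R1=M[124]=23
after ADD R1, 13: R1=23+13=36
after ADD R6, 4: R6=124+4=128
after SUB R3, 1: R3=1-1=0
CMP R3, 0  (cmp 0,0)
JNZ start: not taken
STORE R1, [116] → M[116]=36
halt.
Total executed instructions: 54.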